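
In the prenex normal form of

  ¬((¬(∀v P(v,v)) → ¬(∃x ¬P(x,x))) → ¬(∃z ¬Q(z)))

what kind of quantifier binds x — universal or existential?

First replace A → B with ¬A ∨ B.
  ¬(¬(¬¬(∀v P(v,v)) ∨ ¬(∃x ¬P(x,x))) ∨ ¬(∃z ¬Q(z)))
Drive negations inward (¬∀x A ≡ ∃x ¬A, ¬∃x A ≡ ∀x ¬A, De Morgan for ∧/∨):
  ((∀v P(v,v)) ∨ (∀x P(x,x))) ∧ (∃z ¬Q(z))
All bound variables are already distinct, so no renaming is needed.
Finally move all quantifiers to the prefix:
  ∀v ∀x ∃z ((P(v,v) ∨ P(x,x)) ∧ ¬Q(z))
The quantifier ∃x sits under an odd number of negations (counting the antecedent side of each →), so it flips to ∀x.

universal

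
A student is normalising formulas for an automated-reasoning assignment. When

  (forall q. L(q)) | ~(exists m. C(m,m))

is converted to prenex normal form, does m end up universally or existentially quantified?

universal

Push ¬ through the quantifiers and connectives to reach negation normal form:
  (forall q. L(q)) | (forall m. ~C(m,m))
Pull the quantifiers to the front (each side's bound variable is not free in the other side):
  forall q. forall m. (L(q) | ~C(m,m))
The quantifier exists m sits under an odd number of negations, so it flips to forall m.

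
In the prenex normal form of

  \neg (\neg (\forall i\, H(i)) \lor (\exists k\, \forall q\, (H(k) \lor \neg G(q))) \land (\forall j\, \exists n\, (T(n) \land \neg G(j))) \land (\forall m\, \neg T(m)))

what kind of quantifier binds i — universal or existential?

Move each ¬ inward, flipping quantifiers it crosses:
  (\forall i\, H(i)) \land ((\forall k\, \exists q\, (\neg H(k) \land G(q))) \lor (\exists j\, \forall n\, (\neg T(n) \lor G(j))) \lor (\exists m\, T(m)))
Extract every quantifier outward, since the variables are now distinct and don't occur free across branches:
  \forall i\, \forall k\, \exists q\, \exists j\, \forall n\, \exists m\, (H(i) \land (\neg H(k) \land G(q) \lor \neg T(n) \lor G(j) \lor T(m)))
The quantifier \forall i sits under an even number of negations, so it remains universal.

universal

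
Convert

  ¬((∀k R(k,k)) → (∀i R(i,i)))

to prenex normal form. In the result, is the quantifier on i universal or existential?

existential

Rewrite implications/biconditionals: A → B as ¬A ∨ B.
  ¬(¬(∀k R(k,k)) ∨ (∀i R(i,i)))
Move each ¬ inward, flipping quantifiers it crosses:
  (∀k R(k,k)) ∧ (∃i ¬R(i,i))
All bound variables are already distinct, so no renaming is needed.
Finally move all quantifiers to the prefix:
  ∀k ∃i (R(k,k) ∧ ¬R(i,i))
The quantifier ∀i sits under an odd number of negations (counting the antecedent side of each →), so it flips to ∃i.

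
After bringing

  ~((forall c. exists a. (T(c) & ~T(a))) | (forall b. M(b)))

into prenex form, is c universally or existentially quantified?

Drive negations inward (¬∀x A ≡ ∃x ¬A, ¬∃x A ≡ ∀x ¬A, De Morgan for ∧/∨):
  (exists c. forall a. (~T(c) | T(a))) & (exists b. ~M(b))
Finally move all quantifiers to the prefix:
  exists c. forall a. exists b. ((~T(c) | T(a)) & ~M(b))
The quantifier forall c sits under an odd number of negations, so it flips to exists c.

existential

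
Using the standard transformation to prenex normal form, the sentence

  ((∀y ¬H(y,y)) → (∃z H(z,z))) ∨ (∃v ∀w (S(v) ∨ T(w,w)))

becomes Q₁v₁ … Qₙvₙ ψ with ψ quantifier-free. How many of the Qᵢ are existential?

3

Eliminate → and ↔ using ¬ and ∨.
  ¬(∀y ¬H(y,y)) ∨ (∃z H(z,z)) ∨ (∃v ∀w (S(v) ∨ T(w,w)))
Drive negations inward (¬∀x A ≡ ∃x ¬A, ¬∃x A ≡ ∀x ¬A, De Morgan for ∧/∨):
  (∃y H(y,y)) ∨ (∃z H(z,z)) ∨ (∃v ∀w (S(v) ∨ T(w,w)))
All bound variables are already distinct, so no renaming is needed.
Finally move all quantifiers to the prefix:
  ∃y ∃z ∃v ∀w (H(y,y) ∨ H(z,z) ∨ S(v) ∨ T(w,w))
The prefix is ∃y ∃z ∃v ∀w: 1 universal, 3 existential.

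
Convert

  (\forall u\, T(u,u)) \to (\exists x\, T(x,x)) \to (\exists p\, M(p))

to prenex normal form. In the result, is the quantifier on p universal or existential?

Eliminate → and ↔ using ¬ and ∨.
  \neg (\forall u\, T(u,u)) \lor \neg (\exists x\, T(x,x)) \lor (\exists p\, M(p))
Push ¬ through the quantifiers and connectives to reach negation normal form:
  (\exists u\, \neg T(u,u)) \lor (\forall x\, \neg T(x,x)) \lor (\exists p\, M(p))
All bound variables are already distinct, so no renaming is needed.
Extract every quantifier outward, since the variables are now distinct and don't occur free across branches:
  \exists u\, \forall x\, \exists p\, (\neg T(u,u) \lor \neg T(x,x) \lor M(p))
The quantifier \exists p sits under an even number of negations (counting the antecedent side of each →), so it remains existential.

existential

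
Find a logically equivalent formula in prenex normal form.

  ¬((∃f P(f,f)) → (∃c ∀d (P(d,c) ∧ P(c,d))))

First replace A → B with ¬A ∨ B.
  ¬(¬(∃f P(f,f)) ∨ (∃c ∀d (P(d,c) ∧ P(c,d))))
Move each ¬ inward, flipping quantifiers it crosses:
  (∃f P(f,f)) ∧ (∀c ∃d (¬P(d,c) ∨ ¬P(c,d)))
Finally move all quantifiers to the prefix:
  ∃f ∀c ∃d (P(f,f) ∧ (¬P(d,c) ∨ ¬P(c,d)))

∃f ∀c ∃d (P(f,f) ∧ (¬P(d,c) ∨ ¬P(c,d)))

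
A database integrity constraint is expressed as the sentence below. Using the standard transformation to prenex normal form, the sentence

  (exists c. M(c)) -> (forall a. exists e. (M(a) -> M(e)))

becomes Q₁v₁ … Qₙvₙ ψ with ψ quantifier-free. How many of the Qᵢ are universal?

2

Eliminate → and ↔ using ¬ and ∨.
  ~(exists c. M(c)) | (forall a. exists e. (~M(a) | M(e)))
Drive negations inward (¬∀x A ≡ ∃x ¬A, ¬∃x A ≡ ∀x ¬A, De Morgan for ∧/∨):
  (forall c. ~M(c)) | (forall a. exists e. (~M(a) | M(e)))
All bound variables are already distinct, so no renaming is needed.
Finally move all quantifiers to the prefix:
  forall c. forall a. exists e. (~M(c) | ~M(a) | M(e))
The prefix is forall c forall a exists e: 2 universal, 1 existential.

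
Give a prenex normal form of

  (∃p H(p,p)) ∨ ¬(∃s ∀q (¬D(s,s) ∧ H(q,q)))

Drive negations inward (¬∀x A ≡ ∃x ¬A, ¬∃x A ≡ ∀x ¬A, De Morgan for ∧/∨):
  (∃p H(p,p)) ∨ (∀s ∃q (D(s,s) ∨ ¬H(q,q)))
All bound variables are already distinct, so no renaming is needed.
Extract every quantifier outward, since the variables are now distinct and don't occur free across branches:
  ∃p ∀s ∃q (H(p,p) ∨ D(s,s) ∨ ¬H(q,q))

∃p ∀s ∃q (H(p,p) ∨ D(s,s) ∨ ¬H(q,q))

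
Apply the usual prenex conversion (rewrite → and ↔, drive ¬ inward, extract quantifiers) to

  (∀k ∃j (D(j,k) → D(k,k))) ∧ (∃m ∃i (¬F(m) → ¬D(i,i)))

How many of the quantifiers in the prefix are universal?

Rewrite implications/biconditionals: A → B as ¬A ∨ B.
  (∀k ∃j (¬D(j,k) ∨ D(k,k))) ∧ (∃m ∃i (¬¬F(m) ∨ ¬D(i,i)))
Move each ¬ inward, flipping quantifiers it crosses:
  (∀k ∃j (¬D(j,k) ∨ D(k,k))) ∧ (∃m ∃i (F(m) ∨ ¬D(i,i)))
All bound variables are already distinct, so no renaming is needed.
Extract every quantifier outward, since the variables are now distinct and don't occur free across branches:
  ∀k ∃j ∃m ∃i ((¬D(j,k) ∨ D(k,k)) ∧ (F(m) ∨ ¬D(i,i)))
The prefix is ∀k ∃j ∃m ∃i: 1 universal, 3 existential.

1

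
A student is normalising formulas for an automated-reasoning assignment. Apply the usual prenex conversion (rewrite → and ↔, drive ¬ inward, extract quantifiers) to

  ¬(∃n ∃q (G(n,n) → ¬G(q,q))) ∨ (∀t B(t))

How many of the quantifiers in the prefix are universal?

3

First replace A → B with ¬A ∨ B.
  ¬(∃n ∃q (¬G(n,n) ∨ ¬G(q,q))) ∨ (∀t B(t))
Push ¬ through the quantifiers and connectives to reach negation normal form:
  (∀n ∀q (G(n,n) ∧ G(q,q))) ∨ (∀t B(t))
Finally move all quantifiers to the prefix:
  ∀n ∀q ∀t (G(n,n) ∧ G(q,q) ∨ B(t))
The prefix is ∀n ∀q ∀t: 3 universal, 0 existential.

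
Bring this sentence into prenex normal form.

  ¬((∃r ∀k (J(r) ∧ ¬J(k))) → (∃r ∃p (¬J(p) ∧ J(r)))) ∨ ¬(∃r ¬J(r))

∃r ∀k ∀q ∀p ∀z (J(r) ∧ ¬J(k) ∧ (J(p) ∨ ¬J(q)) ∨ J(z))

Eliminate → and ↔ using ¬ and ∨.
  ¬(¬(∃r ∀k (J(r) ∧ ¬J(k))) ∨ (∃r ∃p (¬J(p) ∧ J(r)))) ∨ ¬(∃r ¬J(r))
Move each ¬ inward, flipping quantifiers it crosses:
  (∃r ∀k (J(r) ∧ ¬J(k))) ∧ (∀r ∀p (J(p) ∨ ¬J(r))) ∨ (∀r J(r))
Give each quantifier a distinct variable: r↦q, r↦z.
  (∃r ∀k (J(r) ∧ ¬J(k))) ∧ (∀q ∀p (J(p) ∨ ¬J(q))) ∨ (∀z J(z))
Finally move all quantifiers to the prefix:
  ∃r ∀k ∀q ∀p ∀z (J(r) ∧ ¬J(k) ∧ (J(p) ∨ ¬J(q)) ∨ J(z))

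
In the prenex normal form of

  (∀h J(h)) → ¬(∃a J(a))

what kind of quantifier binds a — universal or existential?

Rewrite implications/biconditionals: A → B as ¬A ∨ B.
  ¬(∀h J(h)) ∨ ¬(∃a J(a))
Drive negations inward (¬∀x A ≡ ∃x ¬A, ¬∃x A ≡ ∀x ¬A, De Morgan for ∧/∨):
  (∃h ¬J(h)) ∨ (∀a ¬J(a))
Extract every quantifier outward, since the variables are now distinct and don't occur free across branches:
  ∃h ∀a (¬J(h) ∨ ¬J(a))
The quantifier ∃a sits under an odd number of negations (counting the antecedent side of each →), so it flips to ∀a.

universal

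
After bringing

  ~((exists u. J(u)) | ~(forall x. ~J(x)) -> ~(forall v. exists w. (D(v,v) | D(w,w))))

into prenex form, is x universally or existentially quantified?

existential

First replace A → B with ¬A ∨ B.
  ~(~((exists u. J(u)) | ~(forall x. ~J(x))) | ~(forall v. exists w. (D(v,v) | D(w,w))))
Move each ¬ inward, flipping quantifiers it crosses:
  ((exists u. J(u)) | (exists x. J(x))) & (forall v. exists w. (D(v,v) | D(w,w)))
All bound variables are already distinct, so no renaming is needed.
Finally move all quantifiers to the prefix:
  exists u. exists x. forall v. exists w. ((J(u) | J(x)) & (D(v,v) | D(w,w)))
The quantifier forall x sits under an odd number of negations (counting the antecedent side of each →), so it flips to exists x.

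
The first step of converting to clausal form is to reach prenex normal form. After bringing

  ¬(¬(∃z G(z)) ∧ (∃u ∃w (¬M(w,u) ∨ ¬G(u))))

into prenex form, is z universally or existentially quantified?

Drive negations inward (¬∀x A ≡ ∃x ¬A, ¬∃x A ≡ ∀x ¬A, De Morgan for ∧/∨):
  (∃z G(z)) ∨ (∀u ∀w (M(w,u) ∧ G(u)))
All bound variables are already distinct, so no renaming is needed.
Extract every quantifier outward, since the variables are now distinct and don't occur free across branches:
  ∃z ∀u ∀w (G(z) ∨ M(w,u) ∧ G(u))
The quantifier ∃z sits under an even number of negations, so it remains existential.

existential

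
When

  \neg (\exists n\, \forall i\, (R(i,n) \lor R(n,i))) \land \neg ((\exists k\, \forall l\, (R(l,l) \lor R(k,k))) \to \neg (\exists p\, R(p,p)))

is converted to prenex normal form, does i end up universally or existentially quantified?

First replace A → B with ¬A ∨ B.
  \neg (\exists n\, \forall i\, (R(i,n) \lor R(n,i))) \land \neg (\neg (\exists k\, \forall l\, (R(l,l) \lor R(k,k))) \lor \neg (\exists p\, R(p,p)))
Drive negations inward (¬∀x A ≡ ∃x ¬A, ¬∃x A ≡ ∀x ¬A, De Morgan for ∧/∨):
  (\forall n\, \exists i\, (\neg R(i,n) \land \neg R(n,i))) \land (\exists k\, \forall l\, (R(l,l) \lor R(k,k))) \land (\exists p\, R(p,p))
All bound variables are already distinct, so no renaming is needed.
Finally move all quantifiers to the prefix:
  \forall n\, \exists i\, \exists k\, \forall l\, \exists p\, (\neg R(i,n) \land \neg R(n,i) \land (R(l,l) \lor R(k,k)) \land R(p,p))
The quantifier \forall i sits under an odd number of negations (counting the antecedent side of each →), so it flips to \exists i.

existential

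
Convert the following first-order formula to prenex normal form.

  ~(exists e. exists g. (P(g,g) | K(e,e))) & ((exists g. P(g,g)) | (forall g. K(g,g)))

forall e. forall g. exists c. forall v. (~P(g,g) & ~K(e,e) & (P(c,c) | K(v,v)))

Move each ¬ inward, flipping quantifiers it crosses:
  (forall e. forall g. (~P(g,g) & ~K(e,e))) & ((exists g. P(g,g)) | (forall g. K(g,g)))
Rename bound variables to avoid capture: g↦c, g↦v.
  (forall e. forall g. (~P(g,g) & ~K(e,e))) & ((exists c. P(c,c)) | (forall v. K(v,v)))
Extract every quantifier outward, since the variables are now distinct and don't occur free across branches:
  forall e. forall g. exists c. forall v. (~P(g,g) & ~K(e,e) & (P(c,c) | K(v,v)))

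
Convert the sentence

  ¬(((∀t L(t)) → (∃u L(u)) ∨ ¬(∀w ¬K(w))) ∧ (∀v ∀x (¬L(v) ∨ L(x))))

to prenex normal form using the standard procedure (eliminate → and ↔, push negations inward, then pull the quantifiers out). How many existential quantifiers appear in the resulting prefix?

2

Eliminate → and ↔ using ¬ and ∨.
  ¬((¬(∀t L(t)) ∨ (∃u L(u)) ∨ ¬(∀w ¬K(w))) ∧ (∀v ∀x (¬L(v) ∨ L(x))))
Move each ¬ inward, flipping quantifiers it crosses:
  (∀t L(t)) ∧ (∀u ¬L(u)) ∧ (∀w ¬K(w)) ∨ (∃v ∃x (L(v) ∧ ¬L(x)))
All bound variables are already distinct, so no renaming is needed.
Finally move all quantifiers to the prefix:
  ∀t ∀u ∀w ∃v ∃x (L(t) ∧ ¬L(u) ∧ ¬K(w) ∨ L(v) ∧ ¬L(x))
The prefix is ∀t ∀u ∀w ∃v ∃x: 3 universal, 2 existential.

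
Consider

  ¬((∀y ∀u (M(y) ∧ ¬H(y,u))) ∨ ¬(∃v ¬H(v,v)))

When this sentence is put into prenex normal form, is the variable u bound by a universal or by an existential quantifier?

existential

Push ¬ through the quantifiers and connectives to reach negation normal form:
  (∃y ∃u (¬M(y) ∨ H(y,u))) ∧ (∃v ¬H(v,v))
All bound variables are already distinct, so no renaming is needed.
Extract every quantifier outward, since the variables are now distinct and don't occur free across branches:
  ∃y ∃u ∃v ((¬M(y) ∨ H(y,u)) ∧ ¬H(v,v))
The quantifier ∀u sits under an odd number of negations, so it flips to ∃u.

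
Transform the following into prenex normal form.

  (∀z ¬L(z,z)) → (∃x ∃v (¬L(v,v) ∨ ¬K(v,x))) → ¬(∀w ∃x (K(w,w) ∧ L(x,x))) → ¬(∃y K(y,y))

∃z ∀x ∀v ∀w ∃t ∀y (L(z,z) ∨ L(v,v) ∧ K(v,x) ∨ K(w,w) ∧ L(t,t) ∨ ¬K(y,y))

Rewrite implications/biconditionals: A → B as ¬A ∨ B.
  ¬(∀z ¬L(z,z)) ∨ ¬(∃x ∃v (¬L(v,v) ∨ ¬K(v,x))) ∨ ¬¬(∀w ∃x (K(w,w) ∧ L(x,x))) ∨ ¬(∃y K(y,y))
Push ¬ through the quantifiers and connectives to reach negation normal form:
  (∃z L(z,z)) ∨ (∀x ∀v (L(v,v) ∧ K(v,x))) ∨ (∀w ∃x (K(w,w) ∧ L(x,x))) ∨ (∀y ¬K(y,y))
Rename bound variables to avoid capture: x↦t.
  (∃z L(z,z)) ∨ (∀x ∀v (L(v,v) ∧ K(v,x))) ∨ (∀w ∃t (K(w,w) ∧ L(t,t))) ∨ (∀y ¬K(y,y))
Pull the quantifiers to the front (each side's bound variable is not free in the other side):
  ∃z ∀x ∀v ∀w ∃t ∀y (L(z,z) ∨ L(v,v) ∧ K(v,x) ∨ K(w,w) ∧ L(t,t) ∨ ¬K(y,y))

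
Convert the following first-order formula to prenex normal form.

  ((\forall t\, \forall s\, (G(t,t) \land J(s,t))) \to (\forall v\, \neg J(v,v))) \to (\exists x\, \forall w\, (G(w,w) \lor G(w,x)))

Rewrite implications/biconditionals: A → B as ¬A ∨ B.
  \neg (\neg (\forall t\, \forall s\, (G(t,t) \land J(s,t))) \lor (\forall v\, \neg J(v,v))) \lor (\exists x\, \forall w\, (G(w,w) \lor G(w,x)))
Drive negations inward (¬∀x A ≡ ∃x ¬A, ¬∃x A ≡ ∀x ¬A, De Morgan for ∧/∨):
  (\forall t\, \forall s\, (G(t,t) \land J(s,t))) \land (\exists v\, J(v,v)) \lor (\exists x\, \forall w\, (G(w,w) \lor G(w,x)))
Pull the quantifiers to the front (each side's bound variable is not free in the other side):
  \forall t\, \forall s\, \exists v\, \exists x\, \forall w\, (G(t,t) \land J(s,t) \land J(v,v) \lor G(w,w) \lor G(w,x))

\forall t\, \forall s\, \exists v\, \exists x\, \forall w\, (G(t,t) \land J(s,t) \land J(v,v) \lor G(w,w) \lor G(w,x))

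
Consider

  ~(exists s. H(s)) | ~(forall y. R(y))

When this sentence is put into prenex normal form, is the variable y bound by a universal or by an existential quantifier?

existential

Drive negations inward (¬∀x A ≡ ∃x ¬A, ¬∃x A ≡ ∀x ¬A, De Morgan for ∧/∨):
  (forall s. ~H(s)) | (exists y. ~R(y))
Extract every quantifier outward, since the variables are now distinct and don't occur free across branches:
  forall s. exists y. (~H(s) | ~R(y))
The quantifier forall y sits under an odd number of negations, so it flips to exists y.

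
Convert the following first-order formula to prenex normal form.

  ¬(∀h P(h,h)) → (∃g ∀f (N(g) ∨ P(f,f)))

∀h ∃g ∀f (P(h,h) ∨ N(g) ∨ P(f,f))

Rewrite implications/biconditionals: A → B as ¬A ∨ B.
  ¬¬(∀h P(h,h)) ∨ (∃g ∀f (N(g) ∨ P(f,f)))
Push ¬ through the quantifiers and connectives to reach negation normal form:
  (∀h P(h,h)) ∨ (∃g ∀f (N(g) ∨ P(f,f)))
All bound variables are already distinct, so no renaming is needed.
Finally move all quantifiers to the prefix:
  ∀h ∃g ∀f (P(h,h) ∨ N(g) ∨ P(f,f))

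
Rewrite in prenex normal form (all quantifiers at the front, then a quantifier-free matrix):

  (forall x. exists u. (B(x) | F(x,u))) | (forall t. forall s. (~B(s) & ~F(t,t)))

forall x. exists u. forall t. forall s. (B(x) | F(x,u) | ~B(s) & ~F(t,t))

All bound variables are already distinct, so no renaming is needed.
Finally move all quantifiers to the prefix:
  forall x. exists u. forall t. forall s. (B(x) | F(x,u) | ~B(s) & ~F(t,t))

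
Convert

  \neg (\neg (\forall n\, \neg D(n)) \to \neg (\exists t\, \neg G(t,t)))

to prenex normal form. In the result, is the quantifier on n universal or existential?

existential

Rewrite implications/biconditionals: A → B as ¬A ∨ B.
  \neg (\neg \neg (\forall n\, \neg D(n)) \lor \neg (\exists t\, \neg G(t,t)))
Move each ¬ inward, flipping quantifiers it crosses:
  (\exists n\, D(n)) \land (\exists t\, \neg G(t,t))
All bound variables are already distinct, so no renaming is needed.
Finally move all quantifiers to the prefix:
  \exists n\, \exists t\, (D(n) \land \neg G(t,t))
The quantifier \forall n sits under an odd number of negations (counting the antecedent side of each →), so it flips to \exists n.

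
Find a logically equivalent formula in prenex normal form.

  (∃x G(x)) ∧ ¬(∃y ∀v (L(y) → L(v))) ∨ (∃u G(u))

First replace A → B with ¬A ∨ B.
  (∃x G(x)) ∧ ¬(∃y ∀v (¬L(y) ∨ L(v))) ∨ (∃u G(u))
Move each ¬ inward, flipping quantifiers it crosses:
  (∃x G(x)) ∧ (∀y ∃v (L(y) ∧ ¬L(v))) ∨ (∃u G(u))
Finally move all quantifiers to the prefix:
  ∃x ∀y ∃v ∃u (G(x) ∧ L(y) ∧ ¬L(v) ∨ G(u))

∃x ∀y ∃v ∃u (G(x) ∧ L(y) ∧ ¬L(v) ∨ G(u))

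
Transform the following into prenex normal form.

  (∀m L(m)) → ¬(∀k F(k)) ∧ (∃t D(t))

∃m ∃k ∃t (¬L(m) ∨ ¬F(k) ∧ D(t))

Rewrite implications/biconditionals: A → B as ¬A ∨ B.
  ¬(∀m L(m)) ∨ ¬(∀k F(k)) ∧ (∃t D(t))
Push ¬ through the quantifiers and connectives to reach negation normal form:
  (∃m ¬L(m)) ∨ (∃k ¬F(k)) ∧ (∃t D(t))
Extract every quantifier outward, since the variables are now distinct and don't occur free across branches:
  ∃m ∃k ∃t (¬L(m) ∨ ¬F(k) ∧ D(t))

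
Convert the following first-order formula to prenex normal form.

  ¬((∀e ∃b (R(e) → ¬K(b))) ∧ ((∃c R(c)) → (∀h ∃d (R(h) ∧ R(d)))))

∃e ∀b ∃c ∃h ∀d (R(e) ∧ K(b) ∨ R(c) ∧ (¬R(h) ∨ ¬R(d)))

Eliminate → and ↔ using ¬ and ∨.
  ¬((∀e ∃b (¬R(e) ∨ ¬K(b))) ∧ (¬(∃c R(c)) ∨ (∀h ∃d (R(h) ∧ R(d)))))
Drive negations inward (¬∀x A ≡ ∃x ¬A, ¬∃x A ≡ ∀x ¬A, De Morgan for ∧/∨):
  (∃e ∀b (R(e) ∧ K(b))) ∨ (∃c R(c)) ∧ (∃h ∀d (¬R(h) ∨ ¬R(d)))
All bound variables are already distinct, so no renaming is needed.
Finally move all quantifiers to the prefix:
  ∃e ∀b ∃c ∃h ∀d (R(e) ∧ K(b) ∨ R(c) ∧ (¬R(h) ∨ ¬R(d)))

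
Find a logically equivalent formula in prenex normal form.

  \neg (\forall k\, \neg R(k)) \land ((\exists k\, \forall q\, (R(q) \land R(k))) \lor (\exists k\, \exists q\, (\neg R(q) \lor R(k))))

Push ¬ through the quantifiers and connectives to reach negation normal form:
  (\exists k\, R(k)) \land ((\exists k\, \forall q\, (R(q) \land R(k))) \lor (\exists k\, \exists q\, (\neg R(q) \lor R(k))))
Standardize variables apart so no two quantifiers bind the same name: k↦p, k↦x, q↦z.
  (\exists k\, R(k)) \land ((\exists p\, \forall q\, (R(q) \land R(p))) \lor (\exists x\, \exists z\, (\neg R(z) \lor R(x))))
Finally move all quantifiers to the prefix:
  \exists k\, \exists p\, \forall q\, \exists x\, \exists z\, (R(k) \land (R(q) \land R(p) \lor \neg R(z) \lor R(x)))

\exists k\, \exists p\, \forall q\, \exists x\, \exists z\, (R(k) \land (R(q) \land R(p) \lor \neg R(z) \lor R(x)))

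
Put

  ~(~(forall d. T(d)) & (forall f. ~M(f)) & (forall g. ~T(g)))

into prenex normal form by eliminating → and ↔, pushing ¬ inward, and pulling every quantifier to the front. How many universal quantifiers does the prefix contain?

1

Move each ¬ inward, flipping quantifiers it crosses:
  (forall d. T(d)) | (exists f. M(f)) | (exists g. T(g))
All bound variables are already distinct, so no renaming is needed.
Extract every quantifier outward, since the variables are now distinct and don't occur free across branches:
  forall d. exists f. exists g. (T(d) | M(f) | T(g))
The prefix is forall d exists f exists g: 1 universal, 2 existential.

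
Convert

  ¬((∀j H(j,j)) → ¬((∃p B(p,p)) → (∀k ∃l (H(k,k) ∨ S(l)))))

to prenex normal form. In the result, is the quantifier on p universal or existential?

Eliminate → and ↔ using ¬ and ∨.
  ¬(¬(∀j H(j,j)) ∨ ¬(¬(∃p B(p,p)) ∨ (∀k ∃l (H(k,k) ∨ S(l)))))
Drive negations inward (¬∀x A ≡ ∃x ¬A, ¬∃x A ≡ ∀x ¬A, De Morgan for ∧/∨):
  (∀j H(j,j)) ∧ ((∀p ¬B(p,p)) ∨ (∀k ∃l (H(k,k) ∨ S(l))))
All bound variables are already distinct, so no renaming is needed.
Finally move all quantifiers to the prefix:
  ∀j ∀p ∀k ∃l (H(j,j) ∧ (¬B(p,p) ∨ H(k,k) ∨ S(l)))
The quantifier ∃p sits under an odd number of negations (counting the antecedent side of each →), so it flips to ∀p.

universal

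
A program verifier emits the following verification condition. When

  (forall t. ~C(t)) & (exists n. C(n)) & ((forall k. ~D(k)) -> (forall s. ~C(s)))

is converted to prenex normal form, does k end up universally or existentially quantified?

existential

Eliminate → and ↔ using ¬ and ∨.
  (forall t. ~C(t)) & (exists n. C(n)) & (~(forall k. ~D(k)) | (forall s. ~C(s)))
Drive negations inward (¬∀x A ≡ ∃x ¬A, ¬∃x A ≡ ∀x ¬A, De Morgan for ∧/∨):
  (forall t. ~C(t)) & (exists n. C(n)) & ((exists k. D(k)) | (forall s. ~C(s)))
Finally move all quantifiers to the prefix:
  forall t. exists n. exists k. forall s. (~C(t) & C(n) & (D(k) | ~C(s)))
The quantifier forall k sits under an odd number of negations (counting the antecedent side of each →), so it flips to exists k.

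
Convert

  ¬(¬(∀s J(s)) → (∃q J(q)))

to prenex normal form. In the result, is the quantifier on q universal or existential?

universal

Eliminate → and ↔ using ¬ and ∨.
  ¬(¬¬(∀s J(s)) ∨ (∃q J(q)))
Move each ¬ inward, flipping quantifiers it crosses:
  (∃s ¬J(s)) ∧ (∀q ¬J(q))
All bound variables are already distinct, so no renaming is needed.
Extract every quantifier outward, since the variables are now distinct and don't occur free across branches:
  ∃s ∀q (¬J(s) ∧ ¬J(q))
The quantifier ∃q sits under an odd number of negations (counting the antecedent side of each →), so it flips to ∀q.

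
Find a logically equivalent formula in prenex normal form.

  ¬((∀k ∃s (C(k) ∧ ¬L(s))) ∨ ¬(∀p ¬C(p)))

∃k ∀s ∀p ((¬C(k) ∨ L(s)) ∧ ¬C(p))

Move each ¬ inward, flipping quantifiers it crosses:
  (∃k ∀s (¬C(k) ∨ L(s))) ∧ (∀p ¬C(p))
All bound variables are already distinct, so no renaming is needed.
Finally move all quantifiers to the prefix:
  ∃k ∀s ∀p ((¬C(k) ∨ L(s)) ∧ ¬C(p))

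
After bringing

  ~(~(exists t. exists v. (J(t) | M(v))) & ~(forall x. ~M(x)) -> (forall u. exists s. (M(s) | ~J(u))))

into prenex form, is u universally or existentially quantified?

existential

Eliminate → and ↔ using ¬ and ∨.
  ~(~(~(exists t. exists v. (J(t) | M(v))) & ~(forall x. ~M(x))) | (forall u. exists s. (M(s) | ~J(u))))
Move each ¬ inward, flipping quantifiers it crosses:
  (forall t. forall v. (~J(t) & ~M(v))) & (exists x. M(x)) & (exists u. forall s. (~M(s) & J(u)))
Finally move all quantifiers to the prefix:
  forall t. forall v. exists x. exists u. forall s. (~J(t) & ~M(v) & M(x) & ~M(s) & J(u))
The quantifier forall u sits under an odd number of negations (counting the antecedent side of each →), so it flips to exists u.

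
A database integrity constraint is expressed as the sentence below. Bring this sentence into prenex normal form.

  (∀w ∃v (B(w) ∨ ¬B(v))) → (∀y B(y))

Eliminate → and ↔ using ¬ and ∨.
  ¬(∀w ∃v (B(w) ∨ ¬B(v))) ∨ (∀y B(y))
Move each ¬ inward, flipping quantifiers it crosses:
  (∃w ∀v (¬B(w) ∧ B(v))) ∨ (∀y B(y))
All bound variables are already distinct, so no renaming is needed.
Finally move all quantifiers to the prefix:
  ∃w ∀v ∀y (¬B(w) ∧ B(v) ∨ B(y))

∃w ∀v ∀y (¬B(w) ∧ B(v) ∨ B(y))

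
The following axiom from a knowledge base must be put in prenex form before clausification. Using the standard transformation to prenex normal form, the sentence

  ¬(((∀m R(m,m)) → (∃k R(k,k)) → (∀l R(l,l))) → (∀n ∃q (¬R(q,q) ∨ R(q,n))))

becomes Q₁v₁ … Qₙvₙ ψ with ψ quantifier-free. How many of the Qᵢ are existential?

2

Eliminate → and ↔ using ¬ and ∨.
  ¬(¬(¬(∀m R(m,m)) ∨ ¬(∃k R(k,k)) ∨ (∀l R(l,l))) ∨ (∀n ∃q (¬R(q,q) ∨ R(q,n))))
Drive negations inward (¬∀x A ≡ ∃x ¬A, ¬∃x A ≡ ∀x ¬A, De Morgan for ∧/∨):
  ((∃m ¬R(m,m)) ∨ (∀k ¬R(k,k)) ∨ (∀l R(l,l))) ∧ (∃n ∀q (R(q,q) ∧ ¬R(q,n)))
All bound variables are already distinct, so no renaming is needed.
Extract every quantifier outward, since the variables are now distinct and don't occur free across branches:
  ∃m ∀k ∀l ∃n ∀q ((¬R(m,m) ∨ ¬R(k,k) ∨ R(l,l)) ∧ R(q,q) ∧ ¬R(q,n))
The prefix is ∃m ∀k ∀l ∃n ∀q: 3 universal, 2 existential.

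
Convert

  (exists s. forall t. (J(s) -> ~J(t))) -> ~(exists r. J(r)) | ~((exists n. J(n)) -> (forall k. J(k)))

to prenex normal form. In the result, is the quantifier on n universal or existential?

existential

Rewrite implications/biconditionals: A → B as ¬A ∨ B.
  ~(exists s. forall t. (~J(s) | ~J(t))) | ~(exists r. J(r)) | ~(~(exists n. J(n)) | (forall k. J(k)))
Push ¬ through the quantifiers and connectives to reach negation normal form:
  (forall s. exists t. (J(s) & J(t))) | (forall r. ~J(r)) | (exists n. J(n)) & (exists k. ~J(k))
All bound variables are already distinct, so no renaming is needed.
Extract every quantifier outward, since the variables are now distinct and don't occur free across branches:
  forall s. exists t. forall r. exists n. exists k. (J(s) & J(t) | ~J(r) | J(n) & ~J(k))
The quantifier exists n sits under an even number of negations (counting the antecedent side of each →), so it remains existential.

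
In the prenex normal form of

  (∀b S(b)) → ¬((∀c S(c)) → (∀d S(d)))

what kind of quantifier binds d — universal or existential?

Eliminate → and ↔ using ¬ and ∨.
  ¬(∀b S(b)) ∨ ¬(¬(∀c S(c)) ∨ (∀d S(d)))
Move each ¬ inward, flipping quantifiers it crosses:
  (∃b ¬S(b)) ∨ (∀c S(c)) ∧ (∃d ¬S(d))
All bound variables are already distinct, so no renaming is needed.
Finally move all quantifiers to the prefix:
  ∃b ∀c ∃d (¬S(b) ∨ S(c) ∧ ¬S(d))
The quantifier ∀d sits under an odd number of negations (counting the antecedent side of each →), so it flips to ∃d.

existential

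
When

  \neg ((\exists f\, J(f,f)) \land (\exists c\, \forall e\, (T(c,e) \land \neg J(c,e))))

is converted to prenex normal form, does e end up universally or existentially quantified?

existential

Drive negations inward (¬∀x A ≡ ∃x ¬A, ¬∃x A ≡ ∀x ¬A, De Morgan for ∧/∨):
  (\forall f\, \neg J(f,f)) \lor (\forall c\, \exists e\, (\neg T(c,e) \lor J(c,e)))
All bound variables are already distinct, so no renaming is needed.
Finally move all quantifiers to the prefix:
  \forall f\, \forall c\, \exists e\, (\neg J(f,f) \lor \neg T(c,e) \lor J(c,e))
The quantifier \forall e sits under an odd number of negations, so it flips to \exists e.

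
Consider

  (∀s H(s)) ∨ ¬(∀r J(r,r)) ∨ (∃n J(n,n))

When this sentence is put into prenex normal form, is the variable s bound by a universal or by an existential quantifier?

Move each ¬ inward, flipping quantifiers it crosses:
  (∀s H(s)) ∨ (∃r ¬J(r,r)) ∨ (∃n J(n,n))
All bound variables are already distinct, so no renaming is needed.
Finally move all quantifiers to the prefix:
  ∀s ∃r ∃n (H(s) ∨ ¬J(r,r) ∨ J(n,n))
The quantifier ∀s sits under an even number of negations, so it remains universal.

universal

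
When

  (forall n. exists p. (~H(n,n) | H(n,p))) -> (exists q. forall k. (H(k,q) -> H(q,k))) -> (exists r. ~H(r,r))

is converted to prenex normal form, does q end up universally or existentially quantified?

First replace A → B with ¬A ∨ B.
  ~(forall n. exists p. (~H(n,n) | H(n,p))) | ~(exists q. forall k. (~H(k,q) | H(q,k))) | (exists r. ~H(r,r))
Push ¬ through the quantifiers and connectives to reach negation normal form:
  (exists n. forall p. (H(n,n) & ~H(n,p))) | (forall q. exists k. (H(k,q) & ~H(q,k))) | (exists r. ~H(r,r))
Pull the quantifiers to the front (each side's bound variable is not free in the other side):
  exists n. forall p. forall q. exists k. exists r. (H(n,n) & ~H(n,p) | H(k,q) & ~H(q,k) | ~H(r,r))
The quantifier exists q sits under an odd number of negations (counting the antecedent side of each →), so it flips to forall q.

universal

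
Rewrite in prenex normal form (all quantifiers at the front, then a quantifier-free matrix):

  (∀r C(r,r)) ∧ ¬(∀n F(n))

∀r ∃n (C(r,r) ∧ ¬F(n))

Drive negations inward (¬∀x A ≡ ∃x ¬A, ¬∃x A ≡ ∀x ¬A, De Morgan for ∧/∨):
  (∀r C(r,r)) ∧ (∃n ¬F(n))
Finally move all quantifiers to the prefix:
  ∀r ∃n (C(r,r) ∧ ¬F(n))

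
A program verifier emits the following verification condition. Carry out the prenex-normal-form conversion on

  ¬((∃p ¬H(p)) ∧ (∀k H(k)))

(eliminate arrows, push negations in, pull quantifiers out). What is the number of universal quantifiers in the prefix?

1

Move each ¬ inward, flipping quantifiers it crosses:
  (∀p H(p)) ∨ (∃k ¬H(k))
Finally move all quantifiers to the prefix:
  ∀p ∃k (H(p) ∨ ¬H(k))
The prefix is ∀p ∃k: 1 universal, 1 existential.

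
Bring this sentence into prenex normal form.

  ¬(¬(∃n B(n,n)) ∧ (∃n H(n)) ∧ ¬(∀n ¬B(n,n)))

Push ¬ through the quantifiers and connectives to reach negation normal form:
  (∃n B(n,n)) ∨ (∀n ¬H(n)) ∨ (∀n ¬B(n,n))
Rename bound variables to avoid capture: n↦s, n↦w.
  (∃n B(n,n)) ∨ (∀s ¬H(s)) ∨ (∀w ¬B(w,w))
Finally move all quantifiers to the prefix:
  ∃n ∀s ∀w (B(n,n) ∨ ¬H(s) ∨ ¬B(w,w))

∃n ∀s ∀w (B(n,n) ∨ ¬H(s) ∨ ¬B(w,w))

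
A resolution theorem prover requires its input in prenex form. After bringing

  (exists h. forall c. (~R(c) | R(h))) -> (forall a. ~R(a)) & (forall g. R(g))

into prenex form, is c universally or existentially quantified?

existential

First replace A → B with ¬A ∨ B.
  ~(exists h. forall c. (~R(c) | R(h))) | (forall a. ~R(a)) & (forall g. R(g))
Drive negations inward (¬∀x A ≡ ∃x ¬A, ¬∃x A ≡ ∀x ¬A, De Morgan for ∧/∨):
  (forall h. exists c. (R(c) & ~R(h))) | (forall a. ~R(a)) & (forall g. R(g))
All bound variables are already distinct, so no renaming is needed.
Finally move all quantifiers to the prefix:
  forall h. exists c. forall a. forall g. (R(c) & ~R(h) | ~R(a) & R(g))
The quantifier forall c sits under an odd number of negations (counting the antecedent side of each →), so it flips to exists c.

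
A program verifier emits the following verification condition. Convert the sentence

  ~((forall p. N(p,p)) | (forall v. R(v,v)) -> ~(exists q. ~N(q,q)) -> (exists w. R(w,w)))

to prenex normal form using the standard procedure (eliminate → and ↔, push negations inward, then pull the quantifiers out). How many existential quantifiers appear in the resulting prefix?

0

Eliminate → and ↔ using ¬ and ∨.
  ~(~((forall p. N(p,p)) | (forall v. R(v,v))) | ~~(exists q. ~N(q,q)) | (exists w. R(w,w)))
Move each ¬ inward, flipping quantifiers it crosses:
  ((forall p. N(p,p)) | (forall v. R(v,v))) & (forall q. N(q,q)) & (forall w. ~R(w,w))
Extract every quantifier outward, since the variables are now distinct and don't occur free across branches:
  forall p. forall v. forall q. forall w. ((N(p,p) | R(v,v)) & N(q,q) & ~R(w,w))
The prefix is forall p forall v forall q forall w: 4 universal, 0 existential.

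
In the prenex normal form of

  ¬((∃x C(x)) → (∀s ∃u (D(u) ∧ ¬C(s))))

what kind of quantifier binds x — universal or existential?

First replace A → B with ¬A ∨ B.
  ¬(¬(∃x C(x)) ∨ (∀s ∃u (D(u) ∧ ¬C(s))))
Move each ¬ inward, flipping quantifiers it crosses:
  (∃x C(x)) ∧ (∃s ∀u (¬D(u) ∨ C(s)))
All bound variables are already distinct, so no renaming is needed.
Pull the quantifiers to the front (each side's bound variable is not free in the other side):
  ∃x ∃s ∀u (C(x) ∧ (¬D(u) ∨ C(s)))
The quantifier ∃x sits under an even number of negations (counting the antecedent side of each →), so it remains existential.

existential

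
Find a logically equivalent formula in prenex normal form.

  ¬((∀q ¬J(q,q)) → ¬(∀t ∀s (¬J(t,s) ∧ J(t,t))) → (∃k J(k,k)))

First replace A → B with ¬A ∨ B.
  ¬(¬(∀q ¬J(q,q)) ∨ ¬¬(∀t ∀s (¬J(t,s) ∧ J(t,t))) ∨ (∃k J(k,k)))
Drive negations inward (¬∀x A ≡ ∃x ¬A, ¬∃x A ≡ ∀x ¬A, De Morgan for ∧/∨):
  (∀q ¬J(q,q)) ∧ (∃t ∃s (J(t,s) ∨ ¬J(t,t))) ∧ (∀k ¬J(k,k))
Extract every quantifier outward, since the variables are now distinct and don't occur free across branches:
  ∀q ∃t ∃s ∀k (¬J(q,q) ∧ (J(t,s) ∨ ¬J(t,t)) ∧ ¬J(k,k))

∀q ∃t ∃s ∀k (¬J(q,q) ∧ (J(t,s) ∨ ¬J(t,t)) ∧ ¬J(k,k))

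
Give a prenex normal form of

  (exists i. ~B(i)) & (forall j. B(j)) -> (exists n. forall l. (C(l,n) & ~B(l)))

forall i. exists j. exists n. forall l. (B(i) | ~B(j) | C(l,n) & ~B(l))

Rewrite implications/biconditionals: A → B as ¬A ∨ B.
  ~((exists i. ~B(i)) & (forall j. B(j))) | (exists n. forall l. (C(l,n) & ~B(l)))
Move each ¬ inward, flipping quantifiers it crosses:
  (forall i. B(i)) | (exists j. ~B(j)) | (exists n. forall l. (C(l,n) & ~B(l)))
All bound variables are already distinct, so no renaming is needed.
Extract every quantifier outward, since the variables are now distinct and don't occur free across branches:
  forall i. exists j. exists n. forall l. (B(i) | ~B(j) | C(l,n) & ~B(l))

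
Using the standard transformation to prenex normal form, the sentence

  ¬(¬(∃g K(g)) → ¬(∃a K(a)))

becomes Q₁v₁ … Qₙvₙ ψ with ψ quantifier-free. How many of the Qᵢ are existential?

1

Eliminate → and ↔ using ¬ and ∨.
  ¬(¬¬(∃g K(g)) ∨ ¬(∃a K(a)))
Push ¬ through the quantifiers and connectives to reach negation normal form:
  (∀g ¬K(g)) ∧ (∃a K(a))
Pull the quantifiers to the front (each side's bound variable is not free in the other side):
  ∀g ∃a (¬K(g) ∧ K(a))
The prefix is ∀g ∃a: 1 universal, 1 existential.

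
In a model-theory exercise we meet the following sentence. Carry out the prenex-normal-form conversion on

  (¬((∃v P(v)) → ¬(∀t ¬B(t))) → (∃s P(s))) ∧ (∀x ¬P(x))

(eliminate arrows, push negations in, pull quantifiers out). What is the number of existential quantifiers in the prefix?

2

Rewrite implications/biconditionals: A → B as ¬A ∨ B.
  (¬¬(¬(∃v P(v)) ∨ ¬(∀t ¬B(t))) ∨ (∃s P(s))) ∧ (∀x ¬P(x))
Push ¬ through the quantifiers and connectives to reach negation normal form:
  ((∀v ¬P(v)) ∨ (∃t B(t)) ∨ (∃s P(s))) ∧ (∀x ¬P(x))
Pull the quantifiers to the front (each side's bound variable is not free in the other side):
  ∀v ∃t ∃s ∀x ((¬P(v) ∨ B(t) ∨ P(s)) ∧ ¬P(x))
The prefix is ∀v ∃t ∃s ∀x: 2 universal, 2 existential.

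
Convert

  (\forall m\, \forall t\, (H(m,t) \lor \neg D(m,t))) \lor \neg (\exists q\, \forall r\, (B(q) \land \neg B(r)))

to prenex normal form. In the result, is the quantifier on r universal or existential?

Move each ¬ inward, flipping quantifiers it crosses:
  (\forall m\, \forall t\, (H(m,t) \lor \neg D(m,t))) \lor (\forall q\, \exists r\, (\neg B(q) \lor B(r)))
Pull the quantifiers to the front (each side's bound variable is not free in the other side):
  \forall m\, \forall t\, \forall q\, \exists r\, (H(m,t) \lor \neg D(m,t) \lor \neg B(q) \lor B(r))
The quantifier \forall r sits under an odd number of negations, so it flips to \exists r.

existential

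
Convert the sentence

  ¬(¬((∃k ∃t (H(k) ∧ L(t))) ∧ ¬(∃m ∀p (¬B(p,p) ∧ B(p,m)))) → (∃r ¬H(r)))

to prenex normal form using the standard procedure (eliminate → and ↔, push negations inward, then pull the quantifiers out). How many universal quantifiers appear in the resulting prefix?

4

Rewrite implications/biconditionals: A → B as ¬A ∨ B.
  ¬(¬¬((∃k ∃t (H(k) ∧ L(t))) ∧ ¬(∃m ∀p (¬B(p,p) ∧ B(p,m)))) ∨ (∃r ¬H(r)))
Push ¬ through the quantifiers and connectives to reach negation normal form:
  ((∀k ∀t (¬H(k) ∨ ¬L(t))) ∨ (∃m ∀p (¬B(p,p) ∧ B(p,m)))) ∧ (∀r H(r))
Pull the quantifiers to the front (each side's bound variable is not free in the other side):
  ∀k ∀t ∃m ∀p ∀r ((¬H(k) ∨ ¬L(t) ∨ ¬B(p,p) ∧ B(p,m)) ∧ H(r))
The prefix is ∀k ∀t ∃m ∀p ∀r: 4 universal, 1 existential.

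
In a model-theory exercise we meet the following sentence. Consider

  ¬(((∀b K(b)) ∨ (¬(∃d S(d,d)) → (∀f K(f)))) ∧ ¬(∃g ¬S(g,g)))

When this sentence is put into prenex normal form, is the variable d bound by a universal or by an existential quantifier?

Eliminate → and ↔ using ¬ and ∨.
  ¬(((∀b K(b)) ∨ ¬¬(∃d S(d,d)) ∨ (∀f K(f))) ∧ ¬(∃g ¬S(g,g)))
Push ¬ through the quantifiers and connectives to reach negation normal form:
  (∃b ¬K(b)) ∧ (∀d ¬S(d,d)) ∧ (∃f ¬K(f)) ∨ (∃g ¬S(g,g))
Pull the quantifiers to the front (each side's bound variable is not free in the other side):
  ∃b ∀d ∃f ∃g (¬K(b) ∧ ¬S(d,d) ∧ ¬K(f) ∨ ¬S(g,g))
The quantifier ∃d sits under an odd number of negations (counting the antecedent side of each →), so it flips to ∀d.

universal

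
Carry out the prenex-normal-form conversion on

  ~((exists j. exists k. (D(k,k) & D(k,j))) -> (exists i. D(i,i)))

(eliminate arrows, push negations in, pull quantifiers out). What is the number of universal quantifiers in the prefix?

Eliminate → and ↔ using ¬ and ∨.
  ~(~(exists j. exists k. (D(k,k) & D(k,j))) | (exists i. D(i,i)))
Drive negations inward (¬∀x A ≡ ∃x ¬A, ¬∃x A ≡ ∀x ¬A, De Morgan for ∧/∨):
  (exists j. exists k. (D(k,k) & D(k,j))) & (forall i. ~D(i,i))
All bound variables are already distinct, so no renaming is needed.
Finally move all quantifiers to the prefix:
  exists j. exists k. forall i. (D(k,k) & D(k,j) & ~D(i,i))
The prefix is exists j exists k forall i: 1 universal, 2 existential.

1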